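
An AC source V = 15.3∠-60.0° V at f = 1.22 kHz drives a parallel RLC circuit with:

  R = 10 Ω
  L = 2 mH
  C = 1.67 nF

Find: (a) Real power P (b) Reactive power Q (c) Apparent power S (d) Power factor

Step 1 — Angular frequency: ω = 2π·f = 2π·1220 = 7665 rad/s.
Step 2 — Component impedances:
  R: Z = R = 10 Ω
  L: Z = jωL = j·7665·0.002 = 0 + j15.33 Ω
  C: Z = 1/(jωC) = -j/(ω·C) = 0 - j7.812e+04 Ω
Step 3 — Parallel combination: 1/Z_total = 1/R + 1/L + 1/C; Z_total = 7.016 + j4.576 Ω = 8.376∠33.1° Ω.
Step 4 — Source phasor: V = 15.3∠-60.0° V = 7.65 - j13.25 V.
Step 5 — Current: I = V / Z = -0.09911 - j1.824 A = 1.827∠-93.1° A.
Step 6 — Complex power: S = V·I* = 23.41 + j15.27 VA.
Step 7 — Real power: P = Re(S) = 23.41 W.
Step 8 — Reactive power: Q = Im(S) = 15.27 VAR.
Step 9 — Apparent power: |S| = 27.95 VA.
Step 10 — Power factor: PF = P/|S| = 0.8376 (lagging).

(a) P = 23.41 W  (b) Q = 15.27 VAR  (c) S = 27.95 VA  (d) PF = 0.8376 (lagging)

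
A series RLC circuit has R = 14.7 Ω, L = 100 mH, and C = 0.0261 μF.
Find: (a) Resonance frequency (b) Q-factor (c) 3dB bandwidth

Step 1 — Resonance: ω₀ = 1/√(LC) = 1/√(0.1·2.61e-08) = 1.957e+04 rad/s.
Step 2 — f₀ = ω₀/(2π) = 3115 Hz.
Step 3 — Series Q: Q = ω₀L/R = 1.957e+04·0.1/14.7 = 133.2.
Step 4 — Bandwidth: Δω = ω₀/Q = 147 rad/s; BW = Δω/(2π) = 23.4 Hz.

(a) f₀ = 3115 Hz  (b) Q = 133.2  (c) BW = 23.4 Hz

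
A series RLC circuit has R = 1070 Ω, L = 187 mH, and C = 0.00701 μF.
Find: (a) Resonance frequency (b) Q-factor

Step 1 — Resonance condition Im(Z)=0 gives ω₀ = 1/√(LC).
Step 2 — ω₀ = 1/√(0.187·7.01e-09) = 2.762e+04 rad/s.
Step 3 — f₀ = ω₀/(2π) = 4396 Hz.
Step 4 — Series Q: Q = ω₀L/R = 2.762e+04·0.187/1070 = 4.827.

(a) f₀ = 4396 Hz  (b) Q = 4.827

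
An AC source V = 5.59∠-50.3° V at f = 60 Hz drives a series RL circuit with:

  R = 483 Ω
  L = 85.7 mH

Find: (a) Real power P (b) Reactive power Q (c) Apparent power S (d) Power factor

Step 1 — Angular frequency: ω = 2π·f = 2π·60 = 377 rad/s.
Step 2 — Component impedances:
  R: Z = R = 483 Ω
  L: Z = jωL = j·377·0.0857 = 0 + j32.31 Ω
Step 3 — Series combination: Z_total = R + L = 483 + j32.31 Ω = 484.1∠3.8° Ω.
Step 4 — Source phasor: V = 5.59∠-50.3° V = 3.571 - j4.301 V.
Step 5 — Current: I = V / Z = 0.006767 - j0.009357 A = 0.01155∠-54.1° A.
Step 6 — Complex power: S = V·I* = 0.06441 + j0.004308 VA.
Step 7 — Real power: P = Re(S) = 0.06441 W.
Step 8 — Reactive power: Q = Im(S) = 0.004308 VAR.
Step 9 — Apparent power: |S| = 0.06455 VA.
Step 10 — Power factor: PF = P/|S| = 0.9978 (lagging).

(a) P = 0.06441 W  (b) Q = 0.004308 VAR  (c) S = 0.06455 VA  (d) PF = 0.9978 (lagging)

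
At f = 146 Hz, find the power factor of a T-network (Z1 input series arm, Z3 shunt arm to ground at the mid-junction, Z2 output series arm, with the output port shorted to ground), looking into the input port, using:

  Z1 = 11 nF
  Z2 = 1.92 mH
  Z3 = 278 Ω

Step 1 — Angular frequency: ω = 2π·f = 2π·146 = 917.3 rad/s.
Step 2 — Component impedances:
  Z1: Z = 1/(jωC) = -j/(ω·C) = 0 - j9.91e+04 Ω
  Z2: Z = jωL = j·917.3·0.00192 = 0 + j1.761 Ω
  Z3: Z = R = 278 Ω
Step 3 — With the output port shorted to ground, the output series arm Z2 runs from the junction to ground; the shunt arm Z3 also runs from the junction to ground. They appear in parallel: Z3 || Z2 = 0.01116 + j1.761 Ω.
Step 4 — Series with input arm Z1: Z_in = Z1 + (Z3 || Z2) = 0.01116 - j9.91e+04 Ω = 9.91e+04∠-90.0° Ω.
Step 5 — Power factor: PF = cos(φ) = Re(Z)/|Z| = 0.01116/9.91e+04 = 1.126e-07.
Step 6 — Type: Im(Z) = -9.91e+04 ⇒ leading (phase φ = -90.0°).

PF = 1.126e-07 (leading, φ = -90.0°)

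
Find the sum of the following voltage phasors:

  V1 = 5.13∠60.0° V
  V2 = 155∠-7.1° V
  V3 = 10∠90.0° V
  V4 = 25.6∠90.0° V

Step 1 — Convert each phasor to rectangular form:
  V1 = 5.13·(cos(60.0°) + j·sin(60.0°)) = 2.565 + j4.443 V
  V2 = 155·(cos(-7.1°) + j·sin(-7.1°)) = 153.8 - j19.16 V
  V3 = 10·(cos(90.0°) + j·sin(90.0°)) = 0 + j10 V
  V4 = 25.6·(cos(90.0°) + j·sin(90.0°)) = 0 + j25.6 V
Step 2 — Sum components: V_total = 156.4 + j20.88 V.
Step 3 — Convert to polar: |V_total| = 157.8 V, ∠V_total = 7.6°.

V_total = 157.8∠7.6° V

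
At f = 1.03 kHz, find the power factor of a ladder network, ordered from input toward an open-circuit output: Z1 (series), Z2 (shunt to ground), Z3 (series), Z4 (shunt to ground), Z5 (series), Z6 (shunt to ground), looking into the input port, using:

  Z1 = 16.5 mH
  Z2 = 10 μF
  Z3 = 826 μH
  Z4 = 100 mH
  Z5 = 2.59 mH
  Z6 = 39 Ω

Step 1 — Angular frequency: ω = 2π·f = 2π·1030 = 6472 rad/s.
Step 2 — Component impedances:
  Z1: Z = jωL = j·6472·0.0165 = 0 + j106.8 Ω
  Z2: Z = 1/(jωC) = -j/(ω·C) = 0 - j15.45 Ω
  Z3: Z = jωL = j·6472·0.000826 = 0 + j5.346 Ω
  Z4: Z = jωL = j·6472·0.1 = 0 + j647.2 Ω
  Z5: Z = jωL = j·6472·0.00259 = 0 + j16.76 Ω
  Z6: Z = R = 39 Ω
Step 3 — Ladder network (open output): work backward from the far end, alternating series and parallel combinations. Z_in = 6.147 + j89.93 Ω = 90.14∠86.1° Ω.
Step 4 — Power factor: PF = cos(φ) = Re(Z)/|Z| = 6.1474/90.142 = 0.0682.
Step 5 — Type: Im(Z) = 89.93 ⇒ lagging (phase φ = 86.1°).

PF = 0.0682 (lagging, φ = 86.1°)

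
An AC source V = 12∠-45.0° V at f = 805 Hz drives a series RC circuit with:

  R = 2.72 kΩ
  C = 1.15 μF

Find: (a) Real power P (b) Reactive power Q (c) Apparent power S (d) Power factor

Step 1 — Angular frequency: ω = 2π·f = 2π·805 = 5058 rad/s.
Step 2 — Component impedances:
  R: Z = R = 2720 Ω
  C: Z = 1/(jωC) = -j/(ω·C) = 0 - j171.9 Ω
Step 3 — Series combination: Z_total = R + C = 2720 - j171.9 Ω = 2725∠-3.6° Ω.
Step 4 — Source phasor: V = 12∠-45.0° V = 8.485 - j8.485 V.
Step 5 — Current: I = V / Z = 0.003304 - j0.002911 A = 0.004403∠-41.4° A.
Step 6 — Complex power: S = V·I* = 0.05273 - j0.003333 VA.
Step 7 — Real power: P = Re(S) = 0.05273 W.
Step 8 — Reactive power: Q = Im(S) = -0.003333 VAR.
Step 9 — Apparent power: |S| = 0.05284 VA.
Step 10 — Power factor: PF = P/|S| = 0.998 (leading).

(a) P = 0.05273 W  (b) Q = -0.003333 VAR  (c) S = 0.05284 VA  (d) PF = 0.998 (leading)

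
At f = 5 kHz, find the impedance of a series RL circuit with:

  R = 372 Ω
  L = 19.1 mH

Step 1 — Angular frequency: ω = 2π·f = 2π·5000 = 3.142e+04 rad/s.
Step 2 — Component impedances:
  R: Z = R = 372 Ω
  L: Z = jωL = j·3.142e+04·0.0191 = 0 + j600 Ω
Step 3 — Series combination: Z_total = R + L = 372 + j600 Ω = 706∠58.2° Ω.

Z = 372 + j600 Ω = 706∠58.2° Ω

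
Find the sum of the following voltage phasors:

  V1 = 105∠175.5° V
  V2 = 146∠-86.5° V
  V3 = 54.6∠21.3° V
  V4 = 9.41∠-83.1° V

Step 1 — Convert each phasor to rectangular form:
  V1 = 105·(cos(175.5°) + j·sin(175.5°)) = -104.7 + j8.238 V
  V2 = 146·(cos(-86.5°) + j·sin(-86.5°)) = 8.913 - j145.7 V
  V3 = 54.6·(cos(21.3°) + j·sin(21.3°)) = 50.87 + j19.83 V
  V4 = 9.41·(cos(-83.1°) + j·sin(-83.1°)) = 1.13 - j9.342 V
Step 2 — Sum components: V_total = -43.76 - j127 V.
Step 3 — Convert to polar: |V_total| = 134.3 V, ∠V_total = -109.0°.

V_total = 134.3∠-109.0° V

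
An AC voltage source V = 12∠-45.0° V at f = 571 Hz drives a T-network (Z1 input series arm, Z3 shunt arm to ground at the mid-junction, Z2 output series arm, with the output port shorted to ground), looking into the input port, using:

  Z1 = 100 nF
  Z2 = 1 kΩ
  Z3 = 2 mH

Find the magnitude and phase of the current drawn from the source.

Step 1 — Angular frequency: ω = 2π·f = 2π·571 = 3588 rad/s.
Step 2 — Component impedances:
  Z1: Z = 1/(jωC) = -j/(ω·C) = 0 - j2787 Ω
  Z2: Z = R = 1000 Ω
  Z3: Z = jωL = j·3588·0.002 = 0 + j7.175 Ω
Step 3 — With the output port shorted to ground, the output series arm Z2 runs from the junction to ground; the shunt arm Z3 also runs from the junction to ground. They appear in parallel: Z3 || Z2 = 0.05148 + j7.175 Ω.
Step 4 — Series with input arm Z1: Z_in = Z1 + (Z3 || Z2) = 0.05148 - j2780 Ω = 2780∠-90.0° Ω.
Step 5 — Source phasor: V = 12∠-45.0° V = 8.485 - j8.485 V.
Step 6 — Ohm's law: I = V / Z_total = (8.485 - j8.485) / (0.05148 - j2780) = 0.003052 + j0.003052 A.
Step 7 — Convert to polar: |I| = 0.004316 A, ∠I = 45.0°.

I = 0.004316∠45.0° A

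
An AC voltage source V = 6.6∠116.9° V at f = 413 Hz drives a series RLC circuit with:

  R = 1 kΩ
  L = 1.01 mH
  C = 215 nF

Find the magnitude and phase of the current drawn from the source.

Step 1 — Angular frequency: ω = 2π·f = 2π·413 = 2595 rad/s.
Step 2 — Component impedances:
  R: Z = R = 1000 Ω
  L: Z = jωL = j·2595·0.00101 = 0 + j2.621 Ω
  C: Z = 1/(jωC) = -j/(ω·C) = 0 - j1792 Ω
Step 3 — Series combination: Z_total = R + L + C = 1000 - j1790 Ω = 2050∠-60.8° Ω.
Step 4 — Source phasor: V = 6.6∠116.9° V = -2.986 + j5.886 V.
Step 5 — Ohm's law: I = V / Z_total = (-2.986 + j5.886) / (1000 - j1790) = -0.003217 + j0.0001288 A.
Step 6 — Convert to polar: |I| = 0.003219 A, ∠I = 177.7°.

I = 0.003219∠177.7° A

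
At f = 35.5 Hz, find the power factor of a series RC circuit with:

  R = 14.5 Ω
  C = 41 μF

Step 1 — Angular frequency: ω = 2π·f = 2π·35.5 = 223.1 rad/s.
Step 2 — Component impedances:
  R: Z = R = 14.5 Ω
  C: Z = 1/(jωC) = -j/(ω·C) = 0 - j109.3 Ω
Step 3 — Series combination: Z_total = R + C = 14.5 - j109.3 Ω = 110.3∠-82.4° Ω.
Step 4 — Power factor: PF = cos(φ) = Re(Z)/|Z| = 14.5/110.3 = 0.1315.
Step 5 — Type: Im(Z) = -109.3 ⇒ leading (phase φ = -82.4°).

PF = 0.1315 (leading, φ = -82.4°)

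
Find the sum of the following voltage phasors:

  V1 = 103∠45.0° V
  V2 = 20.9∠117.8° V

Step 1 — Convert each phasor to rectangular form:
  V1 = 103·(cos(45.0°) + j·sin(45.0°)) = 72.83 + j72.83 V
  V2 = 20.9·(cos(117.8°) + j·sin(117.8°)) = -9.747 + j18.49 V
Step 2 — Sum components: V_total = 63.08 + j91.32 V.
Step 3 — Convert to polar: |V_total| = 111 V, ∠V_total = 55.4°.

V_total = 111∠55.4° V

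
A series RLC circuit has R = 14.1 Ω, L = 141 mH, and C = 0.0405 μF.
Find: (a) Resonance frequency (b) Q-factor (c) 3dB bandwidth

Step 1 — Resonance condition Im(Z)=0 gives ω₀ = 1/√(LC).
Step 2 — ω₀ = 1/√(0.141·4.05e-08) = 1.323e+04 rad/s.
Step 3 — f₀ = ω₀/(2π) = 2106 Hz.
Step 4 — Series Q: Q = ω₀L/R = 1.323e+04·0.141/14.1 = 132.3.
Step 5 — 3dB bandwidth: Δω = ω₀/Q = 100 rad/s; BW = Δω/(2π) = 15.92 Hz.

(a) f₀ = 2106 Hz  (b) Q = 132.3  (c) BW = 15.92 Hz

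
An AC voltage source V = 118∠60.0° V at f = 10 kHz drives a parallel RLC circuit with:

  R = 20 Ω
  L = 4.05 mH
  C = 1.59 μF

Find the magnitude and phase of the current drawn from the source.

Step 1 — Angular frequency: ω = 2π·f = 2π·1e+04 = 6.283e+04 rad/s.
Step 2 — Component impedances:
  R: Z = R = 20 Ω
  L: Z = jωL = j·6.283e+04·0.00405 = 0 + j254.5 Ω
  C: Z = 1/(jωC) = -j/(ω·C) = 0 - j10.01 Ω
Step 3 — Parallel combination: 1/Z_total = 1/R + 1/L + 1/C; Z_total = 4.27 - j8.195 Ω = 9.241∠-62.5° Ω.
Step 4 — Source phasor: V = 118∠60.0° V = 59 + j102.2 V.
Step 5 — Ohm's law: I = V / Z_total = (59 + j102.2) / (4.27 - j8.195) = -6.858 + j10.77 A.
Step 6 — Convert to polar: |I| = 12.77 A, ∠I = 122.5°.

I = 12.77∠122.5° A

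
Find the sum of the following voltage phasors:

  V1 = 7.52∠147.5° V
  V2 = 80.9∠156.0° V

Step 1 — Convert each phasor to rectangular form:
  V1 = 7.52·(cos(147.5°) + j·sin(147.5°)) = -6.342 + j4.04 V
  V2 = 80.9·(cos(156.0°) + j·sin(156.0°)) = -73.91 + j32.9 V
Step 2 — Sum components: V_total = -80.25 + j36.95 V.
Step 3 — Convert to polar: |V_total| = 88.34 V, ∠V_total = 155.3°.

V_total = 88.34∠155.3° V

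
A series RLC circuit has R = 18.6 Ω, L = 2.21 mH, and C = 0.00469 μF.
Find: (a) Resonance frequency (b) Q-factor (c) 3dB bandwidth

Step 1 — Resonance: ω₀ = 1/√(LC) = 1/√(0.00221·4.69e-09) = 3.106e+05 rad/s.
Step 2 — f₀ = ω₀/(2π) = 4.944e+04 Hz.
Step 3 — Series Q: Q = ω₀L/R = 3.106e+05·0.00221/18.6 = 36.91.
Step 4 — Bandwidth: Δω = ω₀/Q = 8416 rad/s; BW = Δω/(2π) = 1339 Hz.

(a) f₀ = 4.944e+04 Hz  (b) Q = 36.91  (c) BW = 1339 Hz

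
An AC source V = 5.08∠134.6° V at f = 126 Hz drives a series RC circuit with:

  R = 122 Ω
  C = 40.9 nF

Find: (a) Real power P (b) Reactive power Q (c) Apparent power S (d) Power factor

Step 1 — Angular frequency: ω = 2π·f = 2π·126 = 791.7 rad/s.
Step 2 — Component impedances:
  R: Z = R = 122 Ω
  C: Z = 1/(jωC) = -j/(ω·C) = 0 - j3.088e+04 Ω
Step 3 — Series combination: Z_total = R + C = 122 - j3.088e+04 Ω = 3.088e+04∠-89.8° Ω.
Step 4 — Source phasor: V = 5.08∠134.6° V = -3.567 + j3.617 V.
Step 5 — Current: I = V / Z = -0.0001176 - j0.000115 A = 0.0001645∠-135.6° A.
Step 6 — Complex power: S = V·I* = 3.301e-06 - j0.0008356 VA.
Step 7 — Real power: P = Re(S) = 3.301e-06 W.
Step 8 — Reactive power: Q = Im(S) = -0.0008356 VAR.
Step 9 — Apparent power: |S| = 0.0008356 VA.
Step 10 — Power factor: PF = P/|S| = 0.00395 (leading).

(a) P = 3.301e-06 W  (b) Q = -0.0008356 VAR  (c) S = 0.0008356 VA  (d) PF = 0.00395 (leading)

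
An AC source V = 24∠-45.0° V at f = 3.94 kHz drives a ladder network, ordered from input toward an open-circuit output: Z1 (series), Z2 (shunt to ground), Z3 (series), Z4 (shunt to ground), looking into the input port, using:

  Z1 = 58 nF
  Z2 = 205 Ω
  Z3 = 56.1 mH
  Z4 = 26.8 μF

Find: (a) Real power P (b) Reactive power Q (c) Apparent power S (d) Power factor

Step 1 — Angular frequency: ω = 2π·f = 2π·3940 = 2.476e+04 rad/s.
Step 2 — Component impedances:
  Z1: Z = 1/(jωC) = -j/(ω·C) = 0 - j696.5 Ω
  Z2: Z = R = 205 Ω
  Z3: Z = jωL = j·2.476e+04·0.0561 = 0 + j1389 Ω
  Z4: Z = 1/(jωC) = -j/(ω·C) = 0 - j1.507 Ω
Step 3 — Ladder network (open output): work backward from the far end, alternating series and parallel combinations. Z_in = 200.6 - j666.8 Ω = 696.3∠-73.3° Ω.
Step 4 — Source phasor: V = 24∠-45.0° V = 16.97 - j16.97 V.
Step 5 — Current: I = V / Z = 0.03036 + j0.01632 A = 0.03447∠28.3° A.
Step 6 — Complex power: S = V·I* = 0.2383 - j0.7921 VA.
Step 7 — Real power: P = Re(S) = 0.2383 W.
Step 8 — Reactive power: Q = Im(S) = -0.7921 VAR.
Step 9 — Apparent power: |S| = 0.8272 VA.
Step 10 — Power factor: PF = P/|S| = 0.2881 (leading).

(a) P = 0.2383 W  (b) Q = -0.7921 VAR  (c) S = 0.8272 VA  (d) PF = 0.2881 (leading)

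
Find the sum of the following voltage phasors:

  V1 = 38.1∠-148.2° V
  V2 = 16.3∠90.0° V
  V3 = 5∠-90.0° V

Step 1 — Convert each phasor to rectangular form:
  V1 = 38.1·(cos(-148.2°) + j·sin(-148.2°)) = -32.38 - j20.08 V
  V2 = 16.3·(cos(90.0°) + j·sin(90.0°)) = 0 + j16.3 V
  V3 = 5·(cos(-90.0°) + j·sin(-90.0°)) = 0 - j5 V
Step 2 — Sum components: V_total = -32.38 - j8.777 V.
Step 3 — Convert to polar: |V_total| = 33.55 V, ∠V_total = -164.8°.

V_total = 33.55∠-164.8° V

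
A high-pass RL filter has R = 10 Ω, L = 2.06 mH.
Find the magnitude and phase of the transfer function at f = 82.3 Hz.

Step 1 — Angular frequency: ω = 2π·82.3 = 517.1 rad/s.
Step 2 — Transfer function: H(jω) = jωL/(R + jωL).
Step 3 — Numerator jωL = j·1.065; denominator R + jωL = 10 + j1.065.
Step 4 — H = 0.01122 + j0.1053.
Step 5 — Magnitude: |H| = 0.1059 (-19.5 dB); phase: φ = 83.9°.

|H| = 0.1059 (-19.5 dB), φ = 83.9°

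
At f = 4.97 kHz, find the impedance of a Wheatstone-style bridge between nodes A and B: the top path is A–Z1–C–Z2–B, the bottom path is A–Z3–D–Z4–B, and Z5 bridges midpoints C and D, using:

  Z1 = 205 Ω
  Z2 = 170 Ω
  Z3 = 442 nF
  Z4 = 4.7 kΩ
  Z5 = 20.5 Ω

Step 1 — Angular frequency: ω = 2π·f = 2π·4970 = 3.123e+04 rad/s.
Step 2 — Component impedances:
  Z1: Z = R = 205 Ω
  Z2: Z = R = 170 Ω
  Z3: Z = 1/(jωC) = -j/(ω·C) = 0 - j72.45 Ω
  Z4: Z = R = 4700 Ω
  Z5: Z = R = 20.5 Ω
Step 3 — Bridge requires nodal analysis (the Z5 bridge couples midpoints C and D, so the two paths cannot be reduced to a simple series/parallel combination). Setting node B to ground and injecting 1 A at node A, the 3-node admittance system at A, C, D solves to V_A = Z_AB = 198.9 - j54.69 Ω = 206.3∠-15.4° Ω.

Z = 198.9 - j54.69 Ω = 206.3∠-15.4° Ω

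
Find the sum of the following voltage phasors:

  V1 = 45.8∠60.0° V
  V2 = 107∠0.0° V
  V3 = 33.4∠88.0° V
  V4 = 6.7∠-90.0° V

Step 1 — Convert each phasor to rectangular form:
  V1 = 45.8·(cos(60.0°) + j·sin(60.0°)) = 22.9 + j39.66 V
  V2 = 107·(cos(0.0°) + j·sin(0.0°)) = 107 V
  V3 = 33.4·(cos(88.0°) + j·sin(88.0°)) = 1.166 + j33.38 V
  V4 = 6.7·(cos(-90.0°) + j·sin(-90.0°)) = 0 - j6.7 V
Step 2 — Sum components: V_total = 131.1 + j66.34 V.
Step 3 — Convert to polar: |V_total| = 146.9 V, ∠V_total = 26.8°.

V_total = 146.9∠26.8° V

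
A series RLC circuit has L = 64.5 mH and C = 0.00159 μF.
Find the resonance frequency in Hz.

Step 1 — Resonance condition Im(Z)=0 gives ω₀ = 1/√(LC).
Step 2 — ω₀ = 1/√(0.0645·1.59e-09) = 9.875e+04 rad/s.
Step 3 — f₀ = ω₀/(2π) = 1.572e+04 Hz.

f₀ = 1.572e+04 Hz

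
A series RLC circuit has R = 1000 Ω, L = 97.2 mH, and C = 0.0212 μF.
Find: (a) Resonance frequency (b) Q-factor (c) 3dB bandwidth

Step 1 — Resonance condition Im(Z)=0 gives ω₀ = 1/√(LC).
Step 2 — ω₀ = 1/√(0.0972·2.12e-08) = 2.203e+04 rad/s.
Step 3 — f₀ = ω₀/(2π) = 3506 Hz.
Step 4 — Series Q: Q = ω₀L/R = 2.203e+04·0.0972/1000 = 2.141.
Step 5 — 3dB bandwidth: Δω = ω₀/Q = 1.029e+04 rad/s; BW = Δω/(2π) = 1637 Hz.

(a) f₀ = 3506 Hz  (b) Q = 2.141  (c) BW = 1637 Hz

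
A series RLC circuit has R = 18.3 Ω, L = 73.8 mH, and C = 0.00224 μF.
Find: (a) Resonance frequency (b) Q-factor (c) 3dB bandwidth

Step 1 — Resonance condition Im(Z)=0 gives ω₀ = 1/√(LC).
Step 2 — ω₀ = 1/√(0.0738·2.24e-09) = 7.778e+04 rad/s.
Step 3 — f₀ = ω₀/(2π) = 1.238e+04 Hz.
Step 4 — Series Q: Q = ω₀L/R = 7.778e+04·0.0738/18.3 = 313.7.
Step 5 — 3dB bandwidth: Δω = ω₀/Q = 248 rad/s; BW = Δω/(2π) = 39.47 Hz.

(a) f₀ = 1.238e+04 Hz  (b) Q = 313.7  (c) BW = 39.47 Hz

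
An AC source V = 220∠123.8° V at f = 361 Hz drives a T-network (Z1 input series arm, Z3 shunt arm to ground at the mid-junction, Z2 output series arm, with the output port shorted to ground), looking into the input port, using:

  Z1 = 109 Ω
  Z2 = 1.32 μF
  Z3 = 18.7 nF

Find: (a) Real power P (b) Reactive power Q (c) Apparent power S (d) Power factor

Step 1 — Angular frequency: ω = 2π·f = 2π·361 = 2268 rad/s.
Step 2 — Component impedances:
  Z1: Z = R = 109 Ω
  Z2: Z = 1/(jωC) = -j/(ω·C) = 0 - j334 Ω
  Z3: Z = 1/(jωC) = -j/(ω·C) = 0 - j2.358e+04 Ω
Step 3 — With the output port shorted to ground, the output series arm Z2 runs from the junction to ground; the shunt arm Z3 also runs from the junction to ground. They appear in parallel: Z3 || Z2 = 0 - j329.3 Ω.
Step 4 — Series with input arm Z1: Z_in = Z1 + (Z3 || Z2) = 109 - j329.3 Ω = 346.9∠-71.7° Ω.
Step 5 — Source phasor: V = 220∠123.8° V = -122.4 + j182.8 V.
Step 6 — Current: I = V / Z = -0.6112 - j0.1693 A = 0.6342∠-164.5° A.
Step 7 — Complex power: S = V·I* = 43.84 - j132.5 VA.
Step 8 — Real power: P = Re(S) = 43.84 W.
Step 9 — Reactive power: Q = Im(S) = -132.5 VAR.
Step 10 — Apparent power: |S| = 139.5 VA.
Step 11 — Power factor: PF = P/|S| = 0.3142 (leading).

(a) P = 43.84 W  (b) Q = -132.5 VAR  (c) S = 139.5 VA  (d) PF = 0.3142 (leading)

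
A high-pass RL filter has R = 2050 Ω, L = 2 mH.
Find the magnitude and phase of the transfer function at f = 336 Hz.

Step 1 — Angular frequency: ω = 2π·336 = 2111 rad/s.
Step 2 — Transfer function: H(jω) = jωL/(R + jωL).
Step 3 — Numerator jωL = j·4.222; denominator R + jωL = 2050 + j4.222.
Step 4 — H = 4.242e-06 + j0.00206.
Step 5 — Magnitude: |H| = 0.00206 (-53.7 dB); phase: φ = 89.9°.

|H| = 0.00206 (-53.7 dB), φ = 89.9°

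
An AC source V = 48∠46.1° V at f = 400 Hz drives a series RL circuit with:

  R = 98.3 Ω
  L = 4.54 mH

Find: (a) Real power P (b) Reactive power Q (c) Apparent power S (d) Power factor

Step 1 — Angular frequency: ω = 2π·f = 2π·400 = 2513 rad/s.
Step 2 — Component impedances:
  R: Z = R = 98.3 Ω
  L: Z = jωL = j·2513·0.00454 = 0 + j11.41 Ω
Step 3 — Series combination: Z_total = R + L = 98.3 + j11.41 Ω = 98.96∠6.6° Ω.
Step 4 — Source phasor: V = 48∠46.1° V = 33.28 + j34.59 V.
Step 5 — Current: I = V / Z = 0.3744 + j0.3084 A = 0.485∠39.5° A.
Step 6 — Complex power: S = V·I* = 23.13 + j2.684 VA.
Step 7 — Real power: P = Re(S) = 23.13 W.
Step 8 — Reactive power: Q = Im(S) = 2.684 VAR.
Step 9 — Apparent power: |S| = 23.28 VA.
Step 10 — Power factor: PF = P/|S| = 0.9933 (lagging).

(a) P = 23.13 W  (b) Q = 2.684 VAR  (c) S = 23.28 VA  (d) PF = 0.9933 (lagging)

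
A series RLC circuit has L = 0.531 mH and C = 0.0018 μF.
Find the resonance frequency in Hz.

Step 1 — Resonance condition Im(Z)=0 gives ω₀ = 1/√(LC).
Step 2 — ω₀ = 1/√(0.000531·1.8e-09) = 1.023e+06 rad/s.
Step 3 — f₀ = ω₀/(2π) = 1.628e+05 Hz.

f₀ = 1.628e+05 Hz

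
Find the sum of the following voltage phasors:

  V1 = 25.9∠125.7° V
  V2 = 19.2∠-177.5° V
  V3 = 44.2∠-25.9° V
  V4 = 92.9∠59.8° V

Step 1 — Convert each phasor to rectangular form:
  V1 = 25.9·(cos(125.7°) + j·sin(125.7°)) = -15.11 + j21.03 V
  V2 = 19.2·(cos(-177.5°) + j·sin(-177.5°)) = -19.18 - j0.8375 V
  V3 = 44.2·(cos(-25.9°) + j·sin(-25.9°)) = 39.76 - j19.31 V
  V4 = 92.9·(cos(59.8°) + j·sin(59.8°)) = 46.73 + j80.29 V
Step 2 — Sum components: V_total = 52.2 + j81.18 V.
Step 3 — Convert to polar: |V_total| = 96.51 V, ∠V_total = 57.3°.

V_total = 96.51∠57.3° V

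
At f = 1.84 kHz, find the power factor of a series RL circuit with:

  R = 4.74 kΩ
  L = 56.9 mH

Step 1 — Angular frequency: ω = 2π·f = 2π·1840 = 1.156e+04 rad/s.
Step 2 — Component impedances:
  R: Z = R = 4740 Ω
  L: Z = jωL = j·1.156e+04·0.0569 = 0 + j657.8 Ω
Step 3 — Series combination: Z_total = R + L = 4740 + j657.8 Ω = 4785∠7.9° Ω.
Step 4 — Power factor: PF = cos(φ) = Re(Z)/|Z| = 4740/4785.4 = 0.9905.
Step 5 — Type: Im(Z) = 657.8 ⇒ lagging (phase φ = 7.9°).

PF = 0.9905 (lagging, φ = 7.9°)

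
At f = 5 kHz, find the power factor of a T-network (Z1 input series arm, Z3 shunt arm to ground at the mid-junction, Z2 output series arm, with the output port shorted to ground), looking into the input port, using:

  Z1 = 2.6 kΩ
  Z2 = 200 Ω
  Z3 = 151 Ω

Step 1 — Angular frequency: ω = 2π·f = 2π·5000 = 3.142e+04 rad/s.
Step 2 — Component impedances:
  Z1: Z = R = 2600 Ω
  Z2: Z = R = 200 Ω
  Z3: Z = R = 151 Ω
Step 3 — With the output port shorted to ground, the output series arm Z2 runs from the junction to ground; the shunt arm Z3 also runs from the junction to ground. They appear in parallel: Z3 || Z2 = 86.04 Ω.
Step 4 — Series with input arm Z1: Z_in = Z1 + (Z3 || Z2) = 2686 Ω = 2686∠0.0° Ω.
Step 5 — Power factor: PF = cos(φ) = Re(Z)/|Z| = 2686/2686 = 1.
Step 6 — Type: Im(Z) = 0 ⇒ unity (phase φ = 0.0°).

PF = 1 (unity, φ = 0.0°)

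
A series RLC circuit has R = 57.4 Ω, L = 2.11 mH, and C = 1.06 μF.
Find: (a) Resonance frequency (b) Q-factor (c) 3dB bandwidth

Step 1 — Resonance: ω₀ = 1/√(LC) = 1/√(0.00211·1.06e-06) = 2.114e+04 rad/s.
Step 2 — f₀ = ω₀/(2π) = 3365 Hz.
Step 3 — Series Q: Q = ω₀L/R = 2.114e+04·0.00211/57.4 = 0.7773.
Step 4 — Bandwidth: Δω = ω₀/Q = 2.72e+04 rad/s; BW = Δω/(2π) = 4330 Hz.

(a) f₀ = 3365 Hz  (b) Q = 0.7773  (c) BW = 4330 Hz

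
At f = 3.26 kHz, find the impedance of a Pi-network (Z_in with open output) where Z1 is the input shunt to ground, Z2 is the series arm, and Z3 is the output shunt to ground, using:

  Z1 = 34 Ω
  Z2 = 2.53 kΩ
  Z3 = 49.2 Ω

Step 1 — Angular frequency: ω = 2π·f = 2π·3260 = 2.048e+04 rad/s.
Step 2 — Component impedances:
  Z1: Z = R = 34 Ω
  Z2: Z = R = 2530 Ω
  Z3: Z = R = 49.2 Ω
Step 3 — With open output, the series arm Z2 and the output shunt Z3 appear in series to ground: Z2 + Z3 = 2579 Ω.
Step 4 — Parallel with input shunt Z1: Z_in = Z1 || (Z2 + Z3) = 33.56 Ω = 33.56∠0.0° Ω.

Z = 33.56 Ω = 33.56∠0.0° Ω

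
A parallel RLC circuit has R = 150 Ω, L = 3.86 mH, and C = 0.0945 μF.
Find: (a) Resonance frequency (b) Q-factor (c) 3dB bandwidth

Step 1 — Resonance: ω₀ = 1/√(LC) = 1/√(0.00386·9.45e-08) = 5.236e+04 rad/s.
Step 2 — f₀ = ω₀/(2π) = 8333 Hz.
Step 3 — Parallel Q: Q = R/(ω₀L) = 150/(5.236e+04·0.00386) = 0.7422.
Step 4 — Bandwidth: Δω = ω₀/Q = 7.055e+04 rad/s; BW = Δω/(2π) = 1.123e+04 Hz.

(a) f₀ = 8333 Hz  (b) Q = 0.7422  (c) BW = 1.123e+04 Hz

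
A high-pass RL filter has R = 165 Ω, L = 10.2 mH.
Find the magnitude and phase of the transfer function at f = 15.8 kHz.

Step 1 — Angular frequency: ω = 2π·1.58e+04 = 9.927e+04 rad/s.
Step 2 — Transfer function: H(jω) = jωL/(R + jωL).
Step 3 — Numerator jωL = j·1013; denominator R + jωL = 165 + j1013.
Step 4 — H = 0.9741 + j0.1587.
Step 5 — Magnitude: |H| = 0.987 (-0.1 dB); phase: φ = 9.3°.

|H| = 0.987 (-0.1 dB), φ = 9.3°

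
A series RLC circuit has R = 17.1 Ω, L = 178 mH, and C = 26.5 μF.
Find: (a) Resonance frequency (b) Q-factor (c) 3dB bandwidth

Step 1 — Resonance: ω₀ = 1/√(LC) = 1/√(0.178·2.65e-05) = 460.4 rad/s.
Step 2 — f₀ = ω₀/(2π) = 73.28 Hz.
Step 3 — Series Q: Q = ω₀L/R = 460.4·0.178/17.1 = 4.793.
Step 4 — Bandwidth: Δω = ω₀/Q = 96.07 rad/s; BW = Δω/(2π) = 15.29 Hz.

(a) f₀ = 73.28 Hz  (b) Q = 4.793  (c) BW = 15.29 Hz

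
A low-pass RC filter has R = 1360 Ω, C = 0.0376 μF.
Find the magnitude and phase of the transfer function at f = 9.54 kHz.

Step 1 — Angular frequency: ω = 2π·9540 = 5.994e+04 rad/s.
Step 2 — Transfer function: H(jω) = 1/(1 + jωRC).
Step 3 — Denominator: 1 + jωRC = 1 + j·5.994e+04·1360·3.76e-08 = 1 + j3.065.
Step 4 — H = 0.0962 - j0.2949.
Step 5 — Magnitude: |H| = 0.3102 (-10.2 dB); phase: φ = -71.9°.

|H| = 0.3102 (-10.2 dB), φ = -71.9°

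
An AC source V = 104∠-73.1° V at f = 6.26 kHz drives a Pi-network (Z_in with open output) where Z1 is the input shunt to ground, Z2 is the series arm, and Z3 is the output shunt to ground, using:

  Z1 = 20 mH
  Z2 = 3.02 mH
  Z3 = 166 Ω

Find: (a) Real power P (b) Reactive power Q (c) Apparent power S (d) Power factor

Step 1 — Angular frequency: ω = 2π·f = 2π·6260 = 3.933e+04 rad/s.
Step 2 — Component impedances:
  Z1: Z = jωL = j·3.933e+04·0.02 = 0 + j786.7 Ω
  Z2: Z = jωL = j·3.933e+04·0.00302 = 0 + j118.8 Ω
  Z3: Z = R = 166 Ω
Step 3 — With open output, the series arm Z2 and the output shunt Z3 appear in series to ground: Z2 + Z3 = 166 + j118.8 Ω.
Step 4 — Parallel with input shunt Z1: Z_in = Z1 || (Z2 + Z3) = 121.2 + j125.4 Ω = 174.4∠46.0° Ω.
Step 5 — Source phasor: V = 104∠-73.1° V = 30.23 - j99.51 V.
Step 6 — Current: I = V / Z = -0.2897 - j0.5211 A = 0.5962∠-119.1° A.
Step 7 — Complex power: S = V·I* = 43.09 + j44.58 VA.
Step 8 — Real power: P = Re(S) = 43.09 W.
Step 9 — Reactive power: Q = Im(S) = 44.58 VAR.
Step 10 — Apparent power: |S| = 62.01 VA.
Step 11 — Power factor: PF = P/|S| = 0.695 (lagging).

(a) P = 43.09 W  (b) Q = 44.58 VAR  (c) S = 62.01 VA  (d) PF = 0.695 (lagging)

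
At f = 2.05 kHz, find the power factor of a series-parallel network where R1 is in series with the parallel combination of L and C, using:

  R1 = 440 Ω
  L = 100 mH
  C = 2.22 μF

Step 1 — Angular frequency: ω = 2π·f = 2π·2050 = 1.288e+04 rad/s.
Step 2 — Component impedances:
  R1: Z = R = 440 Ω
  L: Z = jωL = j·1.288e+04·0.1 = 0 + j1288 Ω
  C: Z = 1/(jωC) = -j/(ω·C) = 0 - j34.97 Ω
Step 3 — Parallel branch: L || C = 1/(1/L + 1/C) = 0 - j35.95 Ω.
Step 4 — Series with R1: Z_total = R1 + (L || C) = 440 - j35.95 Ω = 441.5∠-4.7° Ω.
Step 5 — Power factor: PF = cos(φ) = Re(Z)/|Z| = 440/441.47 = 0.9967.
Step 6 — Type: Im(Z) = -35.95 ⇒ leading (phase φ = -4.7°).

PF = 0.9967 (leading, φ = -4.7°)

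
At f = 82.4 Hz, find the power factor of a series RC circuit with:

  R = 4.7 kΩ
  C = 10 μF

Step 1 — Angular frequency: ω = 2π·f = 2π·82.4 = 517.7 rad/s.
Step 2 — Component impedances:
  R: Z = R = 4700 Ω
  C: Z = 1/(jωC) = -j/(ω·C) = 0 - j193.1 Ω
Step 3 — Series combination: Z_total = R + C = 4700 - j193.1 Ω = 4704∠-2.4° Ω.
Step 4 — Power factor: PF = cos(φ) = Re(Z)/|Z| = 4700/4703.97 = 0.9992.
Step 5 — Type: Im(Z) = -193.1 ⇒ leading (phase φ = -2.4°).

PF = 0.9992 (leading, φ = -2.4°)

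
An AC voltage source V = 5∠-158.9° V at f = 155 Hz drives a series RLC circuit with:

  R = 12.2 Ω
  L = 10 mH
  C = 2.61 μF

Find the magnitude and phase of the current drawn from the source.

Step 1 — Angular frequency: ω = 2π·f = 2π·155 = 973.9 rad/s.
Step 2 — Component impedances:
  R: Z = R = 12.2 Ω
  L: Z = jωL = j·973.9·0.01 = 0 + j9.739 Ω
  C: Z = 1/(jωC) = -j/(ω·C) = 0 - j393.4 Ω
Step 3 — Series combination: Z_total = R + L + C = 12.2 - j383.7 Ω = 383.9∠-88.2° Ω.
Step 4 — Source phasor: V = 5∠-158.9° V = -4.665 - j1.8 V.
Step 5 — Ohm's law: I = V / Z_total = (-4.665 - j1.8) / (12.2 - j383.7) = 0.0043 - j0.01229 A.
Step 6 — Convert to polar: |I| = 0.01303 A, ∠I = -70.7°.

I = 0.01303∠-70.7° A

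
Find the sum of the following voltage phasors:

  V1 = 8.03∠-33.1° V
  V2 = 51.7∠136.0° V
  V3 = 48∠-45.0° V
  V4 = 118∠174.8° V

Step 1 — Convert each phasor to rectangular form:
  V1 = 8.03·(cos(-33.1°) + j·sin(-33.1°)) = 6.727 - j4.385 V
  V2 = 51.7·(cos(136.0°) + j·sin(136.0°)) = -37.19 + j35.91 V
  V3 = 48·(cos(-45.0°) + j·sin(-45.0°)) = 33.94 - j33.94 V
  V4 = 118·(cos(174.8°) + j·sin(174.8°)) = -117.5 + j10.69 V
Step 2 — Sum components: V_total = -114 + j8.282 V.
Step 3 — Convert to polar: |V_total| = 114.3 V, ∠V_total = 175.8°.

V_total = 114.3∠175.8° V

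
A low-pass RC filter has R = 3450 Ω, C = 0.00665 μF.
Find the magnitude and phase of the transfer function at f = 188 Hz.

Step 1 — Angular frequency: ω = 2π·188 = 1181 rad/s.
Step 2 — Transfer function: H(jω) = 1/(1 + jωRC).
Step 3 — Denominator: 1 + jωRC = 1 + j·1181·3450·6.65e-09 = 1 + j0.0271.
Step 4 — H = 0.9993 - j0.02708.
Step 5 — Magnitude: |H| = 0.9996 (-0.0 dB); phase: φ = -1.6°.

|H| = 0.9996 (-0.0 dB), φ = -1.6°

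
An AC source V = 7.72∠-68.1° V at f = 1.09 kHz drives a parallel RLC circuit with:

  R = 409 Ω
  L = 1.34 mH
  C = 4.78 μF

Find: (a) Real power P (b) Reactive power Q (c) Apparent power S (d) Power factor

Step 1 — Angular frequency: ω = 2π·f = 2π·1090 = 6849 rad/s.
Step 2 — Component impedances:
  R: Z = R = 409 Ω
  L: Z = jωL = j·6849·0.00134 = 0 + j9.177 Ω
  C: Z = 1/(jωC) = -j/(ω·C) = 0 - j30.55 Ω
Step 3 — Parallel combination: 1/Z_total = 1/R + 1/L + 1/C; Z_total = 0.4203 + j13.1 Ω = 13.11∠88.2° Ω.
Step 4 — Source phasor: V = 7.72∠-68.1° V = 2.879 - j7.163 V.
Step 5 — Current: I = V / Z = -0.539 - j0.237 A = 0.5888∠-156.3° A.
Step 6 — Complex power: S = V·I* = 0.1457 + j4.543 VA.
Step 7 — Real power: P = Re(S) = 0.1457 W.
Step 8 — Reactive power: Q = Im(S) = 4.543 VAR.
Step 9 — Apparent power: |S| = 4.545 VA.
Step 10 — Power factor: PF = P/|S| = 0.03206 (lagging).

(a) P = 0.1457 W  (b) Q = 4.543 VAR  (c) S = 4.545 VA  (d) PF = 0.03206 (lagging)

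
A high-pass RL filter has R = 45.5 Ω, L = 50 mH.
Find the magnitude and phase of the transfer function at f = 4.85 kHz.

Step 1 — Angular frequency: ω = 2π·4850 = 3.047e+04 rad/s.
Step 2 — Transfer function: H(jω) = jωL/(R + jωL).
Step 3 — Numerator jωL = j·1524; denominator R + jωL = 45.5 + j1524.
Step 4 — H = 0.9991 + j0.02984.
Step 5 — Magnitude: |H| = 0.9996 (-0.0 dB); phase: φ = 1.7°.

|H| = 0.9996 (-0.0 dB), φ = 1.7°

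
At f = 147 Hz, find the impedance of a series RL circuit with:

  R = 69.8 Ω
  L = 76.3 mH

Step 1 — Angular frequency: ω = 2π·f = 2π·147 = 923.6 rad/s.
Step 2 — Component impedances:
  R: Z = R = 69.8 Ω
  L: Z = jωL = j·923.6·0.0763 = 0 + j70.47 Ω
Step 3 — Series combination: Z_total = R + L = 69.8 + j70.47 Ω = 99.19∠45.3° Ω.

Z = 69.8 + j70.47 Ω = 99.19∠45.3° Ω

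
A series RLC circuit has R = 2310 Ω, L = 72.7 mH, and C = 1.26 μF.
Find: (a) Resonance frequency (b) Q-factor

Step 1 — Resonance condition Im(Z)=0 gives ω₀ = 1/√(LC).
Step 2 — ω₀ = 1/√(0.0727·1.26e-06) = 3304 rad/s.
Step 3 — f₀ = ω₀/(2π) = 525.9 Hz.
Step 4 — Series Q: Q = ω₀L/R = 3304·0.0727/2310 = 0.104.

(a) f₀ = 525.9 Hz  (b) Q = 0.104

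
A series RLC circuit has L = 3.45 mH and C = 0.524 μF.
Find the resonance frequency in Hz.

Step 1 — Resonance condition Im(Z)=0 gives ω₀ = 1/√(LC).
Step 2 — ω₀ = 1/√(0.00345·5.24e-07) = 2.352e+04 rad/s.
Step 3 — f₀ = ω₀/(2π) = 3743 Hz.

f₀ = 3743 Hz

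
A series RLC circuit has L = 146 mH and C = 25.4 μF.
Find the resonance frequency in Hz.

Step 1 — Resonance condition Im(Z)=0 gives ω₀ = 1/√(LC).
Step 2 — ω₀ = 1/√(0.146·2.54e-05) = 519.3 rad/s.
Step 3 — f₀ = ω₀/(2π) = 82.65 Hz.

f₀ = 82.65 Hz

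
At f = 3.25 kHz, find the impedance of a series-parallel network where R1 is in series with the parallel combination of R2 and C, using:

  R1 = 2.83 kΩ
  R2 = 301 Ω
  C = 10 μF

Step 1 — Angular frequency: ω = 2π·f = 2π·3250 = 2.042e+04 rad/s.
Step 2 — Component impedances:
  R1: Z = R = 2830 Ω
  R2: Z = R = 301 Ω
  C: Z = 1/(jωC) = -j/(ω·C) = 0 - j4.897 Ω
Step 3 — Parallel branch: R2 || C = 1/(1/R2 + 1/C) = 0.07965 - j4.896 Ω.
Step 4 — Series with R1: Z_total = R1 + (R2 || C) = 2830 - j4.896 Ω = 2830∠-0.1° Ω.

Z = 2830 - j4.896 Ω = 2830∠-0.1° Ω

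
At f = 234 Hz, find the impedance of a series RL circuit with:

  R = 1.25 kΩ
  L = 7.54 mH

Step 1 — Angular frequency: ω = 2π·f = 2π·234 = 1470 rad/s.
Step 2 — Component impedances:
  R: Z = R = 1250 Ω
  L: Z = jωL = j·1470·0.00754 = 0 + j11.09 Ω
Step 3 — Series combination: Z_total = R + L = 1250 + j11.09 Ω = 1250∠0.5° Ω.

Z = 1250 + j11.09 Ω = 1250∠0.5° Ω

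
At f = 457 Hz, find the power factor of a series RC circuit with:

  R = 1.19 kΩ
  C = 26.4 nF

Step 1 — Angular frequency: ω = 2π·f = 2π·457 = 2871 rad/s.
Step 2 — Component impedances:
  R: Z = R = 1190 Ω
  C: Z = 1/(jωC) = -j/(ω·C) = 0 - j1.319e+04 Ω
Step 3 — Series combination: Z_total = R + C = 1190 - j1.319e+04 Ω = 1.325e+04∠-84.8° Ω.
Step 4 — Power factor: PF = cos(φ) = Re(Z)/|Z| = 1190/13245.2 = 0.08984.
Step 5 — Type: Im(Z) = -1.319e+04 ⇒ leading (phase φ = -84.8°).

PF = 0.08984 (leading, φ = -84.8°)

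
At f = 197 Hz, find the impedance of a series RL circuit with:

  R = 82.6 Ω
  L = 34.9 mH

Step 1 — Angular frequency: ω = 2π·f = 2π·197 = 1238 rad/s.
Step 2 — Component impedances:
  R: Z = R = 82.6 Ω
  L: Z = jωL = j·1238·0.0349 = 0 + j43.2 Ω
Step 3 — Series combination: Z_total = R + L = 82.6 + j43.2 Ω = 93.21∠27.6° Ω.

Z = 82.6 + j43.2 Ω = 93.21∠27.6° Ω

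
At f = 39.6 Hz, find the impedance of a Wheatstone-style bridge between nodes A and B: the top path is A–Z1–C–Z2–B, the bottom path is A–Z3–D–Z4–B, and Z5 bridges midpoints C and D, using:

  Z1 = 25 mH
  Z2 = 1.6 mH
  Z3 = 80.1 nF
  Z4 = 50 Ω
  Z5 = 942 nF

Step 1 — Angular frequency: ω = 2π·f = 2π·39.6 = 248.8 rad/s.
Step 2 — Component impedances:
  Z1: Z = jωL = j·248.8·0.025 = 0 + j6.22 Ω
  Z2: Z = jωL = j·248.8·0.0016 = 0 + j0.3981 Ω
  Z3: Z = 1/(jωC) = -j/(ω·C) = 0 - j5.018e+04 Ω
  Z4: Z = R = 50 Ω
  Z5: Z = 1/(jωC) = -j/(ω·C) = 0 - j4267 Ω
Step 3 — Bridge requires nodal analysis (the Z5 bridge couples midpoints C and D, so the two paths cannot be reduced to a simple series/parallel combination). Setting node B to ground and injecting 1 A at node A, the 3-node admittance system at A, C, D solves to V_A = Z_AB = 2.537e-06 + j6.619 Ω = 6.619∠90.0° Ω.

Z = 2.537e-06 + j6.619 Ω = 6.619∠90.0° Ω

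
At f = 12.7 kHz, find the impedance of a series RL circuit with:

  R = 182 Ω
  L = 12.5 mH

Step 1 — Angular frequency: ω = 2π·f = 2π·1.27e+04 = 7.98e+04 rad/s.
Step 2 — Component impedances:
  R: Z = R = 182 Ω
  L: Z = jωL = j·7.98e+04·0.0125 = 0 + j997.5 Ω
Step 3 — Series combination: Z_total = R + L = 182 + j997.5 Ω = 1014∠79.7° Ω.

Z = 182 + j997.5 Ω = 1014∠79.7° Ω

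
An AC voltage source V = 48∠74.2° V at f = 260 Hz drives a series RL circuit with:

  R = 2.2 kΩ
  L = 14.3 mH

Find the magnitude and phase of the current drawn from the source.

Step 1 — Angular frequency: ω = 2π·f = 2π·260 = 1634 rad/s.
Step 2 — Component impedances:
  R: Z = R = 2200 Ω
  L: Z = jωL = j·1634·0.0143 = 0 + j23.36 Ω
Step 3 — Series combination: Z_total = R + L = 2200 + j23.36 Ω = 2200∠0.6° Ω.
Step 4 — Source phasor: V = 48∠74.2° V = 13.07 + j46.19 V.
Step 5 — Ohm's law: I = V / Z_total = (13.07 + j46.19) / (2200 + j23.36) = 0.006163 + j0.02093 A.
Step 6 — Convert to polar: |I| = 0.02182 A, ∠I = 73.6°.

I = 0.02182∠73.6° A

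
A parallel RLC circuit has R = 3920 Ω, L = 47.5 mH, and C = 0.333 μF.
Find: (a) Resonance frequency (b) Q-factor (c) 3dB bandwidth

Step 1 — Resonance: ω₀ = 1/√(LC) = 1/√(0.0475·3.33e-07) = 7951 rad/s.
Step 2 — f₀ = ω₀/(2π) = 1265 Hz.
Step 3 — Parallel Q: Q = R/(ω₀L) = 3920/(7951·0.0475) = 10.38.
Step 4 — Bandwidth: Δω = ω₀/Q = 766.1 rad/s; BW = Δω/(2π) = 121.9 Hz.

(a) f₀ = 1265 Hz  (b) Q = 10.38  (c) BW = 121.9 Hz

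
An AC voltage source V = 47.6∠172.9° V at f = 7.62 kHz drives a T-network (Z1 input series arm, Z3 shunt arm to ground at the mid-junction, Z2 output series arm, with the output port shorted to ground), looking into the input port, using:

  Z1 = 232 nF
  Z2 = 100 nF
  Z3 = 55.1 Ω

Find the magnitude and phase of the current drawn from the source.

Step 1 — Angular frequency: ω = 2π·f = 2π·7620 = 4.788e+04 rad/s.
Step 2 — Component impedances:
  Z1: Z = 1/(jωC) = -j/(ω·C) = 0 - j90.03 Ω
  Z2: Z = 1/(jωC) = -j/(ω·C) = 0 - j208.9 Ω
  Z3: Z = R = 55.1 Ω
Step 3 — With the output port shorted to ground, the output series arm Z2 runs from the junction to ground; the shunt arm Z3 also runs from the junction to ground. They appear in parallel: Z3 || Z2 = 51.51 - j13.59 Ω.
Step 4 — Series with input arm Z1: Z_in = Z1 + (Z3 || Z2) = 51.51 - j103.6 Ω = 115.7∠-63.6° Ω.
Step 5 — Source phasor: V = 47.6∠172.9° V = -47.24 + j5.883 V.
Step 6 — Ohm's law: I = V / Z_total = (-47.24 + j5.883) / (51.51 - j103.6) = -0.2272 - j0.3429 A.
Step 7 — Convert to polar: |I| = 0.4113 A, ∠I = -123.5°.

I = 0.4113∠-123.5° A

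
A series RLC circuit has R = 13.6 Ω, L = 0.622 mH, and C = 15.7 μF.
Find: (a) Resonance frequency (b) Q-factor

Step 1 — Resonance condition Im(Z)=0 gives ω₀ = 1/√(LC).
Step 2 — ω₀ = 1/√(0.000622·1.57e-05) = 1.012e+04 rad/s.
Step 3 — f₀ = ω₀/(2π) = 1611 Hz.
Step 4 — Series Q: Q = ω₀L/R = 1.012e+04·0.000622/13.6 = 0.4628.

(a) f₀ = 1611 Hz  (b) Q = 0.4628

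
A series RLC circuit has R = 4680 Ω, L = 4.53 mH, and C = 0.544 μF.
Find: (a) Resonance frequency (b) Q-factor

Step 1 — Resonance condition Im(Z)=0 gives ω₀ = 1/√(LC).
Step 2 — ω₀ = 1/√(0.00453·5.44e-07) = 2.014e+04 rad/s.
Step 3 — f₀ = ω₀/(2π) = 3206 Hz.
Step 4 — Series Q: Q = ω₀L/R = 2.014e+04·0.00453/4680 = 0.0195.

(a) f₀ = 3206 Hz  (b) Q = 0.0195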